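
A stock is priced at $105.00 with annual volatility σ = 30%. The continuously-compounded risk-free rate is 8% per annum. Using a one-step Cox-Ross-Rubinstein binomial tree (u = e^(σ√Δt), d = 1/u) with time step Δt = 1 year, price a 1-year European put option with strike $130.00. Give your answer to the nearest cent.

CRR parameters: u = e^(σ√Δt) = e^(0.3·√1) = 1.3499, d = 1/u = 0.7408
Per-period rate: rΔt = 0.08·1 = 0.08, so R = e^0.08 = 1.0833
Risk-neutral probability p = (e^0.08 − 0.7408)/(1.3499 − 0.7408) = 0.3425/0.6090 = 0.5623
Terminal stock prices: S_u = 141.7, S_d = 77.79
Terminal payoffs (K − S): max(-11.74, 0) = 0, max(52.21, 0) = 52.21
Node 0 (S = 105): V_0 = e^(−0.08)·[0.5623·0.0000 + 0.4377·52.2141] = 21.0966

$21.10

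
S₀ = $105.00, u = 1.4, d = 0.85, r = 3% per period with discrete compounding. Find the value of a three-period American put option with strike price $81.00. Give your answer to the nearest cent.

Risk-neutral probability p = (1 + 0.03 − 0.85)/(1.4 − 0.85) = 0.1800/0.5500 = 0.3273
Terminal stock prices: S_uuu = 288.1, S_uud = 174.9, S_udd = 106.2, S_ddd = 64.48
Terminal payoffs (K − S): max(-207.1, 0) = 0, max(-93.93, 0) = 0, max(-25.21, 0) = 0, max(16.52, 0) = 16.52
Node uu (S = 205.8): continuation = 1/1.03·[0.3273·0.0000 + 0.6727·0.0000] = 0.0000; exercise value = 0.0000 ≤ continuation, so V_uu = 0.0000
Node ud (S = 125): continuation = 1/1.03·[0.3273·0.0000 + 0.6727·0.0000] = 0.0000; exercise value = 0.0000 ≤ continuation, so V_ud = 0.0000
Node dd (S = 75.86): continuation = 1/1.03·[0.3273·0.0000 + 0.6727·16.5169] = 10.7877; exercise value = 5.1375 ≤ continuation, so V_dd = 10.7877
Node u (S = 147): continuation = 1/1.03·[0.3273·0.0000 + 0.6727·0.0000] = 0.0000; exercise value = 0.0000 ≤ continuation, so V_u = 0.0000
Node d (S = 89.25): continuation = 1/1.03·[0.3273·0.0000 + 0.6727·10.7877] = 7.0458; exercise value = 0.0000 ≤ continuation, so V_d = 7.0458
Node 0 (S = 105): continuation = 1/1.03·[0.3273·0.0000 + 0.6727·7.0458] = 4.6019; exercise value = 0.0000 ≤ continuation, so V_0 = 4.6019

$4.60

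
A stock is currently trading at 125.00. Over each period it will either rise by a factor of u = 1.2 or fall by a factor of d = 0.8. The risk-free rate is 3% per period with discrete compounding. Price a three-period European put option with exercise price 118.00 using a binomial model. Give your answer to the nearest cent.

Risk-neutral probability p = (1 + 0.03 − 0.8)/(1.2 − 0.8) = 0.2300/0.4000 = 0.5750
Terminal stock prices: S_uuu = 216, S_uud = 144, S_udd = 96, S_ddd = 64
Terminal payoffs (K − S): max(-98, 0) = 0, max(-26, 0) = 0, max(22, 0) = 22, max(54, 0) = 54
Node uu (S = 180): V_uu = 1/1.03·[0.5750·0.0000 + 0.4250·0.0000] = 0.0000
Node ud (S = 120): V_ud = 1/1.03·[0.5750·0.0000 + 0.4250·22.0000] = 9.0777
Node dd (S = 80): V_dd = 1/1.03·[0.5750·22.0000 + 0.4250·54.0000] = 34.5631
Node u (S = 150): V_u = 1/1.03·[0.5750·0.0000 + 0.4250·9.0777] = 3.7456
Node d (S = 100): V_d = 1/1.03·[0.5750·9.0777 + 0.4250·34.5631] = 19.3291
Node 0 (S = 125): V_0 = 1/1.03·[0.5750·3.7456 + 0.4250·19.3291] = 10.0666

10.07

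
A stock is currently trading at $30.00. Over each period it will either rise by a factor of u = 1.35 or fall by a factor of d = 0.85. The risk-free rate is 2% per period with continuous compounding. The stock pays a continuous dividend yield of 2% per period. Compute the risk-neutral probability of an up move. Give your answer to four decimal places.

p = 0.3000

Per-period risk-free factor R = e^0.02 = 1.0202; dividend-adjusted growth = e^(0.02−0.02) = 1.0000.
Risk-neutral probability p = (1.0000 − 0.85)/(1.35 − 0.85) = 0.1500/0.5000 = 0.3000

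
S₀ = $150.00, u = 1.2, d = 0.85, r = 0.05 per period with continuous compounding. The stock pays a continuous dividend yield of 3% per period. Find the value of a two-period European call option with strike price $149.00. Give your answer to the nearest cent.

$16.14

Per-period risk-free factor R = e^0.05 = 1.0513; dividend-adjusted growth = e^(0.05−0.03) = 1.0202.
Risk-neutral probability p = (1.0202 − 0.85)/(1.2 − 0.85) = 0.1702/0.3500 = 0.4863
Terminal stock prices: S_uu = 216, S_ud = 153, S_dd = 108.4
Terminal payoffs (S − K): max(67, 0) = 67, max(4, 0) = 4, max(-40.63, 0) = 0
Node u (S = 180): V_u = e^(−0.05)·[0.4863·67.0000 + 0.5137·4.0000] = 32.9470
Node d (S = 127.5): V_d = e^(−0.05)·[0.4863·4.0000 + 0.5137·0.0000] = 1.8503
Node 0 (S = 150): V_0 = e^(−0.05)·[0.4863·32.9470 + 0.5137·1.8503] = 16.1446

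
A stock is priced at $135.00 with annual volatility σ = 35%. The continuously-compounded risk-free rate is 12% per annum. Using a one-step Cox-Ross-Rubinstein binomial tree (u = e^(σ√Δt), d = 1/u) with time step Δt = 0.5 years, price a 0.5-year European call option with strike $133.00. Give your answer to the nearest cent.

$21.13

CRR parameters: u = e^(σ√Δt) = e^(0.35·√0.5) = 1.2808, d = 1/u = 0.7808
Per-period rate: rΔt = 0.12·0.5 = 0.06, so R = e^0.06 = 1.0618
Risk-neutral probability p = (e^0.06 − 0.7808)/(1.2808 − 0.7808) = 0.2811/0.5000 = 0.5621
Terminal stock prices: S_u = 172.9, S_d = 105.4
Terminal payoffs (S − K): max(39.91, 0) = 39.91, max(-27.6, 0) = 0
Node 0 (S = 135): V_0 = e^(−0.06)·[0.5621·39.9084 + 0.4379·0.0000] = 21.1263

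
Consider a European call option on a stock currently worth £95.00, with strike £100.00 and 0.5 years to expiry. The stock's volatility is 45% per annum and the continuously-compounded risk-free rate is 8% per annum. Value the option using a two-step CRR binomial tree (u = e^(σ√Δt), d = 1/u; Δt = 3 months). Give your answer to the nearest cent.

£11.23

CRR parameters: u = e^(σ√Δt) = e^(0.45·√0.25) = 1.2523, d = 1/u = 0.7985
Per-period rate: rΔt = 0.08·0.25 = 0.02, so R = e^0.02 = 1.0202
Risk-neutral probability p = (e^0.02 − 0.7985)/(1.2523 − 0.7985) = 0.2217/0.4538 = 0.4885
Terminal stock prices: S_uu = 149, S_ud = 95, S_dd = 60.57
Terminal payoffs (S − K): max(48.99, 0) = 48.99, max(-5, 0) = 0, max(-39.43, 0) = 0
Node u (S = 119): V_u = e^(−0.02)·[0.4885·48.9897 + 0.5115·0.0000] = 23.4576
Node d (S = 75.86): V_d = e^(−0.02)·[0.4885·0.0000 + 0.5115·0.0000] = 0.0000
Node 0 (S = 95): V_0 = e^(−0.02)·[0.4885·23.4576 + 0.5115·0.0000] = 11.2322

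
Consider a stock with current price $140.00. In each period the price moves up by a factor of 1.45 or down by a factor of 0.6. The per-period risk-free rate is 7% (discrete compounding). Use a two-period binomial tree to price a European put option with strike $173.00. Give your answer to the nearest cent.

$43.51

Risk-neutral probability p = (1 + 0.07 − 0.6)/(1.45 − 0.6) = 0.4700/0.8500 = 0.5529
Terminal stock prices: S_uu = 294.4, S_ud = 121.8, S_dd = 50.4
Terminal payoffs (K − S): max(-121.4, 0) = 0, max(51.2, 0) = 51.2, max(122.6, 0) = 122.6
Node u (S = 203): V_u = 1/1.07·[0.5529·0.0000 + 0.4471·51.2000] = 21.3920
Node d (S = 84): V_d = 1/1.07·[0.5529·51.2000 + 0.4471·122.6000] = 77.6822
Node 0 (S = 140): V_0 = 1/1.07·[0.5529·21.3920 + 0.4471·77.6822] = 43.5112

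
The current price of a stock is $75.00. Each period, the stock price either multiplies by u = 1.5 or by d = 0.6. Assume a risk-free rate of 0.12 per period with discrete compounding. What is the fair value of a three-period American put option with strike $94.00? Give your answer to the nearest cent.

Risk-neutral probability p = (1 + 0.12 − 0.6)/(1.5 − 0.6) = 0.5200/0.9000 = 0.5778
Terminal stock prices: S_uuu = 253.1, S_uud = 101.2, S_udd = 40.5, S_ddd = 16.2
Terminal payoffs (K − S): max(-159.1, 0) = 0, max(-7.25, 0) = 0, max(53.5, 0) = 53.5, max(77.8, 0) = 77.8
Node uu (S = 168.8): continuation = 1/1.12·[0.5778·0.0000 + 0.4222·0.0000] = 0.0000; exercise value = 0.0000 ≤ continuation, so V_uu = 0.0000
Node ud (S = 67.5): continuation = 1/1.12·[0.5778·0.0000 + 0.4222·53.5000] = 20.1687; exercise value = 26.5000 > continuation, so V_ud = 26.5000 (exercise)
Node dd (S = 27): continuation = 1/1.12·[0.5778·53.5000 + 0.4222·77.8000] = 56.9286; exercise value = 67.0000 > continuation, so V_dd = 67.0000 (exercise)
Node u (S = 112.5): continuation = 1/1.12·[0.5778·0.0000 + 0.4222·26.5000] = 9.9901; exercise value = 0.0000 ≤ continuation, so V_u = 9.9901
Node d (S = 45): continuation = 1/1.12·[0.5778·26.5000 + 0.4222·67.0000] = 38.9286; exercise value = 49.0000 > continuation, so V_d = 49.0000 (exercise)
Node 0 (S = 75): continuation = 1/1.12·[0.5778·9.9901 + 0.4222·49.0000] = 23.6258; exercise value = 19.0000 ≤ continuation, so V_0 = 23.6258

$23.63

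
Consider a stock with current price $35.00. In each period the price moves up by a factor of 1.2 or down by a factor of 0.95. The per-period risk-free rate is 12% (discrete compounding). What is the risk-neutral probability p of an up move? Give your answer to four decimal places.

Risk-neutral probability p = (1 + 0.12 − 0.95)/(1.2 − 0.95) = 0.1700/0.2500 = 0.6800

p = 0.6800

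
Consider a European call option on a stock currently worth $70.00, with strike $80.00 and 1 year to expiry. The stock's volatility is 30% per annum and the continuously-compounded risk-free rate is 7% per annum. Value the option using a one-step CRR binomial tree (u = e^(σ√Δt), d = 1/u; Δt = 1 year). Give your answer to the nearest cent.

CRR parameters: u = e^(σ√Δt) = e^(0.3·√1) = 1.3499, d = 1/u = 0.7408
Per-period rate: rΔt = 0.07·1 = 0.07, so R = e^0.07 = 1.0725
Risk-neutral probability p = (e^0.07 − 0.7408)/(1.3499 − 0.7408) = 0.3317/0.6090 = 0.5446
Terminal stock prices: S_u = 94.49, S_d = 51.86
Terminal payoffs (S − K): max(14.49, 0) = 14.49, max(-28.14, 0) = 0
Node 0 (S = 70): V_0 = e^(−0.07)·[0.5446·14.4901 + 0.4554·0.0000] = 7.3580

$7.36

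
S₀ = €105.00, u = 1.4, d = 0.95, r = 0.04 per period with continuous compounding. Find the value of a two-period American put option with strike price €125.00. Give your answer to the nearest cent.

€20.00

Risk-neutral probability p = (e^0.04 − 0.95)/(1.4 − 0.95) = 0.0908/0.4500 = 0.2018
Terminal stock prices: S_uu = 205.8, S_ud = 139.7, S_dd = 94.76
Terminal payoffs (K − S): max(-80.8, 0) = 0, max(-14.65, 0) = 0, max(30.24, 0) = 30.24
Node u (S = 147): continuation = e^(−0.04)·[0.2018·0.0000 + 0.7982·0.0000] = 0.0000; exercise value = 0.0000 ≤ continuation, so V_u = 0.0000
Node d (S = 99.75): continuation = e^(−0.04)·[0.2018·0.0000 + 0.7982·30.2375] = 23.1892; exercise value = 25.2500 > continuation, so V_d = 25.2500 (exercise)
Node 0 (S = 105): continuation = e^(−0.04)·[0.2018·0.0000 + 0.7982·25.2500] = 19.3642; exercise value = 20.0000 > continuation, so V_0 = 20.0000 (exercise)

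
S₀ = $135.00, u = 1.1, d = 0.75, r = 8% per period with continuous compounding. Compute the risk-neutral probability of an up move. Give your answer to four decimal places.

Risk-neutral probability p = (e^0.08 − 0.75)/(1.1 − 0.75) = 0.3333/0.3500 = 0.9522

p = 0.9522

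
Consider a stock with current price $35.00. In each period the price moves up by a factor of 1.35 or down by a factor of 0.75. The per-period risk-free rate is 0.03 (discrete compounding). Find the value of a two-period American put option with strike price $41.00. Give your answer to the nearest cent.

$8.94

Risk-neutral probability p = (1 + 0.03 − 0.75)/(1.35 − 0.75) = 0.2800/0.6000 = 0.4667
Terminal stock prices: S_uu = 63.79, S_ud = 35.44, S_dd = 19.69
Terminal payoffs (K − S): max(-22.79, 0) = 0, max(5.562, 0) = 5.562, max(21.31, 0) = 21.31
Node u (S = 47.25): continuation = 1/1.03·[0.4667·0.0000 + 0.5333·5.5625] = 2.8803; exercise value = 0.0000 ≤ continuation, so V_u = 2.8803
Node d (S = 26.25): continuation = 1/1.03·[0.4667·5.5625 + 0.5333·21.3125] = 13.5558; exercise value = 14.7500 > continuation, so V_d = 14.7500 (exercise)
Node 0 (S = 35): continuation = 1/1.03·[0.4667·2.8803 + 0.5333·14.7500] = 8.9425; exercise value = 6.0000 ≤ continuation, so V_0 = 8.9425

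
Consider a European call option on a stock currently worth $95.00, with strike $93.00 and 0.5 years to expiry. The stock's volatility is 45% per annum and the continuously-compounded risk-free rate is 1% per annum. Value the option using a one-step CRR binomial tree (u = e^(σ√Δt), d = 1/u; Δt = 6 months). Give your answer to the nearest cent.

$16.04

CRR parameters: u = e^(σ√Δt) = e^(0.45·√0.5) = 1.3746, d = 1/u = 0.7275
Per-period rate: rΔt = 0.01·0.5 = 0.005, so R = e^0.005 = 1.0050
Risk-neutral probability p = (e^0.005 − 0.7275)/(1.3746 − 0.7275) = 0.2776/0.6472 = 0.4289
Terminal stock prices: S_u = 130.6, S_d = 69.11
Terminal payoffs (S − K): max(37.59, 0) = 37.59, max(-23.89, 0) = 0
Node 0 (S = 95): V_0 = e^(−0.005)·[0.4289·37.5916 + 0.5711·0.0000] = 16.0411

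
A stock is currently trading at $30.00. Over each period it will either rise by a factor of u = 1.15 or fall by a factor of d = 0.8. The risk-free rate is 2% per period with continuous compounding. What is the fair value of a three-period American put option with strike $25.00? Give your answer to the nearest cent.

$1.24

Risk-neutral probability p = (e^0.02 − 0.8)/(1.15 − 0.8) = 0.2202/0.3500 = 0.6291
Terminal stock prices: S_uuu = 45.63, S_uud = 31.74, S_udd = 22.08, S_ddd = 15.36
Terminal payoffs (K − S): max(-20.63, 0) = 0, max(-6.74, 0) = 0, max(2.92, 0) = 2.92, max(9.64, 0) = 9.64
Node uu (S = 39.67): continuation = e^(−0.02)·[0.6291·0.0000 + 0.3709·0.0000] = 0.0000; exercise value = 0.0000 ≤ continuation, so V_uu = 0.0000
Node ud (S = 27.6): continuation = e^(−0.02)·[0.6291·0.0000 + 0.3709·2.9200] = 1.0614; exercise value = 0.0000 ≤ continuation, so V_ud = 1.0614
Node dd (S = 19.2): continuation = e^(−0.02)·[0.6291·2.9200 + 0.3709·9.6400] = 5.3050; exercise value = 5.8000 > continuation, so V_dd = 5.8000 (exercise)
Node u (S = 34.5): continuation = e^(−0.02)·[0.6291·0.0000 + 0.3709·1.0614] = 0.3858; exercise value = 0.0000 ≤ continuation, so V_u = 0.3858
Node d (S = 24): continuation = e^(−0.02)·[0.6291·1.0614 + 0.3709·5.8000] = 2.7629; exercise value = 1.0000 ≤ continuation, so V_d = 2.7629
Node 0 (S = 30): continuation = e^(−0.02)·[0.6291·0.3858 + 0.3709·2.7629] = 1.2423; exercise value = 0.0000 ≤ continuation, so V_0 = 1.2423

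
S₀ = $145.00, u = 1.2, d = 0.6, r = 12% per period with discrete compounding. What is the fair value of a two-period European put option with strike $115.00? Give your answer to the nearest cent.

Risk-neutral probability p = (1 + 0.12 − 0.6)/(1.2 − 0.6) = 0.5200/0.6000 = 0.8667
Terminal stock prices: S_uu = 208.8, S_ud = 104.4, S_dd = 52.2
Terminal payoffs (K − S): max(-93.8, 0) = 0, max(10.6, 0) = 10.6, max(62.8, 0) = 62.8
Node u (S = 174): V_u = 1/1.12·[0.8667·0.0000 + 0.1333·10.6000] = 1.2619
Node d (S = 87): V_d = 1/1.12·[0.8667·10.6000 + 0.1333·62.8000] = 15.6786
Node 0 (S = 145): V_0 = 1/1.12·[0.8667·1.2619 + 0.1333·15.6786] = 2.8430

$2.84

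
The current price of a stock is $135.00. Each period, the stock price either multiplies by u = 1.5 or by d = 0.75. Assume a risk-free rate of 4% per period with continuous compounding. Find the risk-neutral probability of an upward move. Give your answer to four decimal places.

p = 0.3877

Risk-neutral probability p = (e^0.04 − 0.75)/(1.5 − 0.75) = 0.2908/0.7500 = 0.3877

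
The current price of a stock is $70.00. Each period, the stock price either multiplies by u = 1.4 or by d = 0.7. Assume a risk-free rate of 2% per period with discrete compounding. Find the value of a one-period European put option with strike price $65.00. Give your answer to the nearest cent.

$8.52

Risk-neutral probability p = (1 + 0.02 − 0.7)/(1.4 − 0.7) = 0.3200/0.7000 = 0.4571
Terminal stock prices: S_u = 98, S_d = 49
Terminal payoffs (K − S): max(-33, 0) = 0, max(16, 0) = 16
Node 0 (S = 70): V_0 = 1/1.02·[0.4571·0.0000 + 0.5429·16.0000] = 8.5154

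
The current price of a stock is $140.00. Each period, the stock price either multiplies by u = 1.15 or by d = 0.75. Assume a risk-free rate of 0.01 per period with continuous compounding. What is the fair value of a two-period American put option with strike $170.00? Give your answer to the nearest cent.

Risk-neutral probability p = (e^0.01 − 0.75)/(1.15 − 0.75) = 0.2601/0.4000 = 0.6501
Terminal stock prices: S_uu = 185.1, S_ud = 120.8, S_dd = 78.75
Terminal payoffs (K − S): max(-15.15, 0) = 0, max(49.25, 0) = 49.25, max(91.25, 0) = 91.25
Node u (S = 161): continuation = e^(−0.01)·[0.6501·0.0000 + 0.3499·49.2500] = 17.0599; exercise value = 9.0000 ≤ continuation, so V_u = 17.0599
Node d (S = 105): continuation = e^(−0.01)·[0.6501·49.2500 + 0.3499·91.2500] = 63.3085; exercise value = 65.0000 > continuation, so V_d = 65.0000 (exercise)
Node 0 (S = 140): continuation = e^(−0.01)·[0.6501·17.0599 + 0.3499·65.0000] = 33.4963; exercise value = 30.0000 ≤ continuation, so V_0 = 33.4963

$33.50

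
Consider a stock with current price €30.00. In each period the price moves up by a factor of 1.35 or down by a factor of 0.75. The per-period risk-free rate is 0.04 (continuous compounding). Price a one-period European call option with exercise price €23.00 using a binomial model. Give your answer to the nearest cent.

Risk-neutral probability p = (e^0.04 − 0.75)/(1.35 − 0.75) = 0.2908/0.6000 = 0.4847
Terminal stock prices: S_u = 40.5, S_d = 22.5
Terminal payoffs (S − K): max(17.5, 0) = 17.5, max(-0.5, 0) = 0
Node 0 (S = 30): V_0 = e^(−0.04)·[0.4847·17.5000 + 0.5153·0.0000] = 8.1494

€8.15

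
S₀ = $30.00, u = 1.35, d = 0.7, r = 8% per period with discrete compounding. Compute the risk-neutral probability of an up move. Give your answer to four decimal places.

p = 0.5846

Risk-neutral probability p = (1 + 0.08 − 0.7)/(1.35 − 0.7) = 0.3800/0.6500 = 0.5846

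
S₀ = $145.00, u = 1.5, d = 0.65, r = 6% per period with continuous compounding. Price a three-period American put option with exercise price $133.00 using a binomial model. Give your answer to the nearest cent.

$25.75

Risk-neutral probability p = (e^0.06 − 0.65)/(1.5 − 0.65) = 0.4118/0.8500 = 0.4845
Terminal stock prices: S_uuu = 489.4, S_uud = 212.1, S_udd = 91.89, S_ddd = 39.82
Terminal payoffs (K − S): max(-356.4, 0) = 0, max(-79.06, 0) = 0, max(41.11, 0) = 41.11, max(93.18, 0) = 93.18
Node uu (S = 326.2): continuation = e^(−0.06)·[0.4845·0.0000 + 0.5155·0.0000] = 0.0000; exercise value = 0.0000 ≤ continuation, so V_uu = 0.0000
Node ud (S = 141.4): continuation = e^(−0.06)·[0.4845·0.0000 + 0.5155·41.1062] = 19.9557; exercise value = 0.0000 ≤ continuation, so V_ud = 19.9557
Node dd (S = 61.26): continuation = e^(−0.06)·[0.4845·41.1062 + 0.5155·93.1794] = 63.9922; exercise value = 71.7375 > continuation, so V_dd = 71.7375 (exercise)
Node u (S = 217.5): continuation = e^(−0.06)·[0.4845·0.0000 + 0.5155·19.9557] = 9.6878; exercise value = 0.0000 ≤ continuation, so V_u = 9.6878
Node d (S = 94.25): continuation = e^(−0.06)·[0.4845·19.9557 + 0.5155·71.7375] = 43.9319; exercise value = 38.7500 ≤ continuation, so V_d = 43.9319
Node 0 (S = 145): continuation = e^(−0.06)·[0.4845·9.6878 + 0.5155·43.9319] = 25.7480; exercise value = 0.0000 ≤ continuation, so V_0 = 25.7480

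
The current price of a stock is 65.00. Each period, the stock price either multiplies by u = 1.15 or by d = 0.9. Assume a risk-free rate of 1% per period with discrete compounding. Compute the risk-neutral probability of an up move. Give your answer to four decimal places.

Risk-neutral probability p = (1 + 0.01 − 0.9)/(1.15 − 0.9) = 0.1100/0.2500 = 0.4400

p = 0.4400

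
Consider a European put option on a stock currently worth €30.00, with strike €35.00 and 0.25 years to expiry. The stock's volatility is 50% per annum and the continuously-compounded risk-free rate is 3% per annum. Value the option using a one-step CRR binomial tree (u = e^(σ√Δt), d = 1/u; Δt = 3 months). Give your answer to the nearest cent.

CRR parameters: u = e^(σ√Δt) = e^(0.5·√0.25) = 1.2840, d = 1/u = 0.7788
Per-period rate: rΔt = 0.03·0.25 = 0.0075, so R = e^0.0075 = 1.0075
Risk-neutral probability p = (e^0.0075 − 0.7788)/(1.2840 − 0.7788) = 0.2287/0.5052 = 0.4527
Terminal stock prices: S_u = 38.52, S_d = 23.36
Terminal payoffs (K − S): max(-3.521, 0) = 0, max(11.64, 0) = 11.64
Node 0 (S = 30): V_0 = e^(−0.0075)·[0.4527·0.0000 + 0.5473·11.6360] = 6.3205

€6.32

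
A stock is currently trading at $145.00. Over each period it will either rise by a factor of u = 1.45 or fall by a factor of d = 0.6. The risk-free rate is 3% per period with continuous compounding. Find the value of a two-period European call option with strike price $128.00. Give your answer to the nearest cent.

Risk-neutral probability p = (e^0.03 − 0.6)/(1.45 − 0.6) = 0.4305/0.8500 = 0.5064
Terminal stock prices: S_uu = 304.9, S_ud = 126.1, S_dd = 52.2
Terminal payoffs (S − K): max(176.9, 0) = 176.9, max(-1.85, 0) = 0, max(-75.8, 0) = 0
Node u (S = 210.2): V_u = e^(−0.03)·[0.5064·176.8625 + 0.4936·0.0000] = 86.9191
Node d (S = 87): V_d = e^(−0.03)·[0.5064·0.0000 + 0.4936·0.0000] = 0.0000
Node 0 (S = 145): V_0 = e^(−0.03)·[0.5064·86.9191 + 0.4936·0.0000] = 42.7164

$42.72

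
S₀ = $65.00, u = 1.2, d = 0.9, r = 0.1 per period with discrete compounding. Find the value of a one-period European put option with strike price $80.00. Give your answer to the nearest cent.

$7.73

Risk-neutral probability p = (1 + 0.1 − 0.9)/(1.2 − 0.9) = 0.2000/0.3000 = 0.6667
Terminal stock prices: S_u = 78, S_d = 58.5
Terminal payoffs (K − S): max(2, 0) = 2, max(21.5, 0) = 21.5
Node 0 (S = 65): V_0 = 1/1.1·[0.6667·2.0000 + 0.3333·21.5000] = 7.7273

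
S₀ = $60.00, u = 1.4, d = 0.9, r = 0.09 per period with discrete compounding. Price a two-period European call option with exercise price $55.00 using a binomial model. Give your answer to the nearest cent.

$15.78

Risk-neutral probability p = (1 + 0.09 − 0.9)/(1.4 − 0.9) = 0.1900/0.5000 = 0.3800
Terminal stock prices: S_uu = 117.6, S_ud = 75.6, S_dd = 48.6
Terminal payoffs (S − K): max(62.6, 0) = 62.6, max(20.6, 0) = 20.6, max(-6.4, 0) = 0
Node u (S = 84): V_u = 1/1.09·[0.3800·62.6000 + 0.6200·20.6000] = 33.5413
Node d (S = 54): V_d = 1/1.09·[0.3800·20.6000 + 0.6200·0.0000] = 7.1817
Node 0 (S = 60): V_0 = 1/1.09·[0.3800·33.5413 + 0.6200·7.1817] = 15.7783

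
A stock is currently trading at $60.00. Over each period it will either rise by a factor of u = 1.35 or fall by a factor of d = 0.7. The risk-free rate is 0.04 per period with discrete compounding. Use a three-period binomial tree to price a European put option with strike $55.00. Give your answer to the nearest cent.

$8.18

Risk-neutral probability p = (1 + 0.04 − 0.7)/(1.35 − 0.7) = 0.3400/0.6500 = 0.5231
Terminal stock prices: S_uuu = 147.6, S_uud = 76.55, S_udd = 39.69, S_ddd = 20.58
Terminal payoffs (K − S): max(-92.62, 0) = 0, max(-21.55, 0) = 0, max(15.31, 0) = 15.31, max(34.42, 0) = 34.42
Node uu (S = 109.4): V_uu = 1/1.04·[0.5231·0.0000 + 0.4769·0.0000] = 0.0000
Node ud (S = 56.7): V_ud = 1/1.04·[0.5231·0.0000 + 0.4769·15.3100] = 7.0209
Node dd (S = 29.4): V_dd = 1/1.04·[0.5231·15.3100 + 0.4769·34.4200] = 23.4846
Node u (S = 81): V_u = 1/1.04·[0.5231·0.0000 + 0.4769·7.0209] = 3.2196
Node d (S = 42): V_d = 1/1.04·[0.5231·7.0209 + 0.4769·23.4846] = 14.3008
Node 0 (S = 60): V_0 = 1/1.04·[0.5231·3.2196 + 0.4769·14.3008] = 8.1774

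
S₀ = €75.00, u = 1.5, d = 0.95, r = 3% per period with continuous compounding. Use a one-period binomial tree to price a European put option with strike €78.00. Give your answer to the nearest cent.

Risk-neutral probability p = (e^0.03 − 0.95)/(1.5 − 0.95) = 0.0805/0.5500 = 0.1463
Terminal stock prices: S_u = 112.5, S_d = 71.25
Terminal payoffs (K − S): max(-34.5, 0) = 0, max(6.75, 0) = 6.75
Node 0 (S = 75): V_0 = e^(−0.03)·[0.1463·0.0000 + 0.8537·6.7500] = 5.5923

€5.59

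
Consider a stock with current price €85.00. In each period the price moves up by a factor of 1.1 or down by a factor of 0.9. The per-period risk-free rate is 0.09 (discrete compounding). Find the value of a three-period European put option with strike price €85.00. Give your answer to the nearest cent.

€0.05

Risk-neutral probability p = (1 + 0.09 − 0.9)/(1.1 − 0.9) = 0.1900/0.2000 = 0.9500
Terminal stock prices: S_uuu = 113.1, S_uud = 92.57, S_udd = 75.74, S_ddd = 61.97
Terminal payoffs (K − S): max(-28.14, 0) = 0, max(-7.565, 0) = 0, max(9.265, 0) = 9.265, max(23.03, 0) = 23.03
Node uu (S = 102.9): V_uu = 1/1.09·[0.9500·0.0000 + 0.0500·0.0000] = 0.0000
Node ud (S = 84.15): V_ud = 1/1.09·[0.9500·0.0000 + 0.0500·9.2650] = 0.4250
Node dd (S = 68.85): V_dd = 1/1.09·[0.9500·9.2650 + 0.0500·23.0350] = 9.1317
Node u (S = 93.5): V_u = 1/1.09·[0.9500·0.0000 + 0.0500·0.4250] = 0.0195
Node d (S = 76.5): V_d = 1/1.09·[0.9500·0.4250 + 0.0500·9.1317] = 0.7893
Node 0 (S = 85): V_0 = 1/1.09·[0.9500·0.0195 + 0.0500·0.7893] = 0.0532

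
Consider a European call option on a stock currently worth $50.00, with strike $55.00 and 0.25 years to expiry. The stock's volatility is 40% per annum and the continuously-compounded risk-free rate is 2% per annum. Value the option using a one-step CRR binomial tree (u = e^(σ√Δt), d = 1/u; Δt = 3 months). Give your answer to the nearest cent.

CRR parameters: u = e^(σ√Δt) = e^(0.4·√0.25) = 1.2214, d = 1/u = 0.8187
Per-period rate: rΔt = 0.02·0.25 = 0.005, so R = e^0.005 = 1.0050
Risk-neutral probability p = (e^0.005 − 0.8187)/(1.2214 − 0.8187) = 0.1863/0.4027 = 0.4626
Terminal stock prices: S_u = 61.07, S_d = 40.94
Terminal payoffs (S − K): max(6.07, 0) = 6.07, max(-14.06, 0) = 0
Node 0 (S = 50): V_0 = e^(−0.005)·[0.4626·6.0701 + 0.5374·0.0000] = 2.7941

$2.79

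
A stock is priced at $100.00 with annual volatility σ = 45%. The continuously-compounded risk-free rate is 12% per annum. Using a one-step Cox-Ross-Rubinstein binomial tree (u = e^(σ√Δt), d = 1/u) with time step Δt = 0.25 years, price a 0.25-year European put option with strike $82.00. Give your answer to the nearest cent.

$1.02

CRR parameters: u = e^(σ√Δt) = e^(0.45·√0.25) = 1.2523, d = 1/u = 0.7985
Per-period rate: rΔt = 0.12·0.25 = 0.03, so R = e^0.03 = 1.0305
Risk-neutral probability p = (e^0.03 − 0.7985)/(1.2523 − 0.7985) = 0.2319/0.4538 = 0.5111
Terminal stock prices: S_u = 125.2, S_d = 79.85
Terminal payoffs (K − S): max(-43.23, 0) = 0, max(2.148, 0) = 2.148
Node 0 (S = 100): V_0 = e^(−0.03)·[0.5111·0.0000 + 0.4889·2.1484] = 1.0193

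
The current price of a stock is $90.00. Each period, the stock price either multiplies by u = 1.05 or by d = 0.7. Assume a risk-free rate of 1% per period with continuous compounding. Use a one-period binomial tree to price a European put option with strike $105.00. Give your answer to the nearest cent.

$13.96

Risk-neutral probability p = (e^0.01 − 0.7)/(1.05 − 0.7) = 0.3101/0.3500 = 0.8859
Terminal stock prices: S_u = 94.5, S_d = 63
Terminal payoffs (K − S): max(10.5, 0) = 10.5, max(42, 0) = 42
Node 0 (S = 90): V_0 = e^(−0.01)·[0.8859·10.5000 + 0.1141·42.0000] = 13.9552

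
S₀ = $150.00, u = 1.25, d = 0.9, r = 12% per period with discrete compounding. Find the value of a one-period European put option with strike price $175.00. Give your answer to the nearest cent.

$13.27

Risk-neutral probability p = (1 + 0.12 − 0.9)/(1.25 − 0.9) = 0.2200/0.3500 = 0.6286
Terminal stock prices: S_u = 187.5, S_d = 135
Terminal payoffs (K − S): max(-12.5, 0) = 0, max(40, 0) = 40
Node 0 (S = 150): V_0 = 1/1.12·[0.6286·0.0000 + 0.3714·40.0000] = 13.2653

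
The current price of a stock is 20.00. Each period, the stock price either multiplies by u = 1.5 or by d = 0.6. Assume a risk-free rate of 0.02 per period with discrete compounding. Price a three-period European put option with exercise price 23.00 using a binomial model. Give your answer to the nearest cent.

7.25

Risk-neutral probability p = (1 + 0.02 − 0.6)/(1.5 − 0.6) = 0.4200/0.9000 = 0.4667
Terminal stock prices: S_uuu = 67.5, S_uud = 27, S_udd = 10.8, S_ddd = 4.32
Terminal payoffs (K − S): max(-44.5, 0) = 0, max(-4, 0) = 0, max(12.2, 0) = 12.2, max(18.68, 0) = 18.68
Node uu (S = 45): V_uu = 1/1.02·[0.4667·0.0000 + 0.5333·0.0000] = 0.0000
Node ud (S = 18): V_ud = 1/1.02·[0.4667·0.0000 + 0.5333·12.2000] = 6.3791
Node dd (S = 7.2): V_dd = 1/1.02·[0.4667·12.2000 + 0.5333·18.6800] = 15.3490
Node u (S = 30): V_u = 1/1.02·[0.4667·0.0000 + 0.5333·6.3791] = 3.3355
Node d (S = 12): V_d = 1/1.02·[0.4667·6.3791 + 0.5333·15.3490] = 10.9442
Node 0 (S = 20): V_0 = 1/1.02·[0.4667·3.3355 + 0.5333·10.9442] = 7.2485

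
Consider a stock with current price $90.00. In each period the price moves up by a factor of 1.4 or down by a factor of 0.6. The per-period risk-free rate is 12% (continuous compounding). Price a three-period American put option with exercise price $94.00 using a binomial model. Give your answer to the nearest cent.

$15.34

Risk-neutral probability p = (e^0.12 − 0.6)/(1.4 − 0.6) = 0.5275/0.8000 = 0.6594
Terminal stock prices: S_uuu = 247, S_uud = 105.8, S_udd = 45.36, S_ddd = 19.44
Terminal payoffs (K − S): max(-153, 0) = 0, max(-11.84, 0) = 0, max(48.64, 0) = 48.64, max(74.56, 0) = 74.56
Node uu (S = 176.4): continuation = e^(−0.12)·[0.6594·0.0000 + 0.3406·0.0000] = 0.0000; exercise value = 0.0000 ≤ continuation, so V_uu = 0.0000
Node ud (S = 75.6): continuation = e^(−0.12)·[0.6594·0.0000 + 0.3406·48.6400] = 14.6947; exercise value = 18.4000 > continuation, so V_ud = 18.4000 (exercise)
Node dd (S = 32.4): continuation = e^(−0.12)·[0.6594·48.6400 + 0.3406·74.5600] = 50.9705; exercise value = 61.6000 > continuation, so V_dd = 61.6000 (exercise)
Node u (S = 126): continuation = e^(−0.12)·[0.6594·0.0000 + 0.3406·18.4000] = 5.5588; exercise value = 0.0000 ≤ continuation, so V_u = 5.5588
Node d (S = 54): continuation = e^(−0.12)·[0.6594·18.4000 + 0.3406·61.6000] = 29.3705; exercise value = 40.0000 > continuation, so V_d = 40.0000 (exercise)
Node 0 (S = 90): continuation = e^(−0.12)·[0.6594·5.5588 + 0.3406·40.0000] = 15.3353; exercise value = 4.0000 ≤ continuation, so V_0 = 15.3353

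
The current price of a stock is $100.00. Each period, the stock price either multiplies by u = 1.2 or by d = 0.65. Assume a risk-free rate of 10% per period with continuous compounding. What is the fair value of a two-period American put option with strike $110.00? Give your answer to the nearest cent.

$10.76

Risk-neutral probability p = (e^0.1 − 0.65)/(1.2 − 0.65) = 0.4552/0.5500 = 0.8276
Terminal stock prices: S_uu = 144, S_ud = 78, S_dd = 42.25
Terminal payoffs (K − S): max(-34, 0) = 0, max(32, 0) = 32, max(67.75, 0) = 67.75
Node u (S = 120): continuation = e^(−0.1)·[0.8276·0.0000 + 0.1724·32.0000] = 4.9923; exercise value = 0.0000 ≤ continuation, so V_u = 4.9923
Node d (S = 65): continuation = e^(−0.1)·[0.8276·32.0000 + 0.1724·67.7500] = 34.5321; exercise value = 45.0000 > continuation, so V_d = 45.0000 (exercise)
Node 0 (S = 100): continuation = e^(−0.1)·[0.8276·4.9923 + 0.1724·45.0000] = 10.7588; exercise value = 10.0000 ≤ continuation, so V_0 = 10.7588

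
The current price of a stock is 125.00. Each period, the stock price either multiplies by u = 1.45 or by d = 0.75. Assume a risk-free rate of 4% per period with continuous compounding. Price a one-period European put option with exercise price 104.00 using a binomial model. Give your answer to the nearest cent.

Risk-neutral probability p = (e^0.04 − 0.75)/(1.45 − 0.75) = 0.2908/0.7000 = 0.4154
Terminal stock prices: S_u = 181.2, S_d = 93.75
Terminal payoffs (K − S): max(-77.25, 0) = 0, max(10.25, 0) = 10.25
Node 0 (S = 125): V_0 = e^(−0.04)·[0.4154·0.0000 + 0.5846·10.2500] = 5.7568

5.76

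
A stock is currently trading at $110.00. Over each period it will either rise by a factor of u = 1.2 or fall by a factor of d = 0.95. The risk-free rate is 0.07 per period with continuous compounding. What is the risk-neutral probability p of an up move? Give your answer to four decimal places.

Risk-neutral probability p = (e^0.07 − 0.95)/(1.2 − 0.95) = 0.1225/0.2500 = 0.4900

p = 0.4900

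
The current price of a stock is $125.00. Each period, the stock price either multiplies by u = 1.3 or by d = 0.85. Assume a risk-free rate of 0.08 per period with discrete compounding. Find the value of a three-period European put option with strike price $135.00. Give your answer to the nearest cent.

Risk-neutral probability p = (1 + 0.08 − 0.85)/(1.3 − 0.85) = 0.2300/0.4500 = 0.5111
Terminal stock prices: S_uuu = 274.6, S_uud = 179.6, S_udd = 117.4, S_ddd = 76.77
Terminal payoffs (K − S): max(-139.6, 0) = 0, max(-44.56, 0) = 0, max(17.59, 0) = 17.59, max(58.23, 0) = 58.23
Node uu (S = 211.3): V_uu = 1/1.08·[0.5111·0.0000 + 0.4889·0.0000] = 0.0000
Node ud (S = 138.1): V_ud = 1/1.08·[0.5111·0.0000 + 0.4889·17.5938] = 7.9642
Node dd (S = 90.31): V_dd = 1/1.08·[0.5111·17.5938 + 0.4889·58.2344] = 34.6875
Node u (S = 162.5): V_u = 1/1.08·[0.5111·0.0000 + 0.4889·7.9642] = 3.6052
Node d (S = 106.2): V_d = 1/1.08·[0.5111·7.9642 + 0.4889·34.6875] = 19.4712
Node 0 (S = 125): V_0 = 1/1.08·[0.5111·3.6052 + 0.4889·19.4712] = 10.5203

$10.52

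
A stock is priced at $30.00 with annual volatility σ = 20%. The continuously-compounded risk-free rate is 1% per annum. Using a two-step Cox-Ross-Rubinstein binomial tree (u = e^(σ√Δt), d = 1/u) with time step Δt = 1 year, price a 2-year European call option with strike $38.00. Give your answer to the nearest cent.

$1.49

CRR parameters: u = e^(σ√Δt) = e^(0.2·√1) = 1.2214, d = 1/u = 0.8187
Per-period rate: rΔt = 0.01·1 = 0.01, so R = e^0.01 = 1.0101
Risk-neutral probability p = (e^0.01 − 0.8187)/(1.2214 − 0.8187) = 0.1913/0.4027 = 0.4751
Terminal stock prices: S_uu = 44.75, S_ud = 30, S_dd = 20.11
Terminal payoffs (S − K): max(6.755, 0) = 6.755, max(-8, 0) = 0, max(-17.89, 0) = 0
Node u (S = 36.64): V_u = e^(−0.01)·[0.4751·6.7547 + 0.5249·0.0000] = 3.1774
Node d (S = 24.56): V_d = e^(−0.01)·[0.4751·0.0000 + 0.5249·0.0000] = 0.0000
Node 0 (S = 30): V_0 = e^(−0.01)·[0.4751·3.1774 + 0.5249·0.0000] = 1.4946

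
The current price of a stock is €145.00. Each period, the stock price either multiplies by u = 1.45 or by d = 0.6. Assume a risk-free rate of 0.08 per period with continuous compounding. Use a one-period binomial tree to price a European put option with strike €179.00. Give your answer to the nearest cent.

€36.64

Risk-neutral probability p = (e^0.08 − 0.6)/(1.45 − 0.6) = 0.4833/0.8500 = 0.5686
Terminal stock prices: S_u = 210.2, S_d = 87
Terminal payoffs (K − S): max(-31.25, 0) = 0, max(92, 0) = 92
Node 0 (S = 145): V_0 = e^(−0.08)·[0.5686·0.0000 + 0.4314·92.0000] = 36.6397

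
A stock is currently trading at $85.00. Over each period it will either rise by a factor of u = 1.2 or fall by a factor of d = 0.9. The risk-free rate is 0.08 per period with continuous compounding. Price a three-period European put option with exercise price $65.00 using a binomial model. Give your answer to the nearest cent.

Risk-neutral probability p = (e^0.08 − 0.9)/(1.2 − 0.9) = 0.1833/0.3000 = 0.6110
Terminal stock prices: S_uuu = 146.9, S_uud = 110.2, S_udd = 82.62, S_ddd = 61.97
Terminal payoffs (K − S): max(-81.88, 0) = 0, max(-45.16, 0) = 0, max(-17.62, 0) = 0, max(3.035, 0) = 3.035
Node uu (S = 122.4): V_uu = e^(−0.08)·[0.6110·0.0000 + 0.3890·0.0000] = 0.0000
Node ud (S = 91.8): V_ud = e^(−0.08)·[0.6110·0.0000 + 0.3890·0.0000] = 0.0000
Node dd (S = 68.85): V_dd = e^(−0.08)·[0.6110·0.0000 + 0.3890·3.0350] = 1.0900
Node u (S = 102): V_u = e^(−0.08)·[0.6110·0.0000 + 0.3890·0.0000] = 0.0000
Node d (S = 76.5): V_d = e^(−0.08)·[0.6110·0.0000 + 0.3890·1.0900] = 0.3914
Node 0 (S = 85): V_0 = e^(−0.08)·[0.6110·0.0000 + 0.3890·0.3914] = 0.1406

$0.14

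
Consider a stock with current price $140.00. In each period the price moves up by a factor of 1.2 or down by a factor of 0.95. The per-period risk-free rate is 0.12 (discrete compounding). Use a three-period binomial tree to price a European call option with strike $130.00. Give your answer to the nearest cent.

$47.70

Risk-neutral probability p = (1 + 0.12 − 0.95)/(1.2 − 0.95) = 0.1700/0.2500 = 0.6800
Terminal stock prices: S_uuu = 241.9, S_uud = 191.5, S_udd = 151.6, S_ddd = 120
Terminal payoffs (S − K): max(111.9, 0) = 111.9, max(61.52, 0) = 61.52, max(21.62, 0) = 21.62, max(-9.968, 0) = 0
Node uu (S = 201.6): V_uu = 1/1.12·[0.6800·111.9200 + 0.3200·61.5200] = 85.5286
Node ud (S = 159.6): V_ud = 1/1.12·[0.6800·61.5200 + 0.3200·21.6200] = 43.5286
Node dd (S = 126.3): V_dd = 1/1.12·[0.6800·21.6200 + 0.3200·0.0000] = 13.1264
Node u (S = 168): V_u = 1/1.12·[0.6800·85.5286 + 0.3200·43.5286] = 64.3648
Node d (S = 133): V_d = 1/1.12·[0.6800·43.5286 + 0.3200·13.1264] = 30.1785
Node 0 (S = 140): V_0 = 1/1.12·[0.6800·64.3648 + 0.3200·30.1785] = 47.7010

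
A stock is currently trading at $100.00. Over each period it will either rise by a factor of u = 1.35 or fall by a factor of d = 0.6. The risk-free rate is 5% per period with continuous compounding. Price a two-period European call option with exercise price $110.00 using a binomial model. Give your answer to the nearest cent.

$23.67

Risk-neutral probability p = (e^0.05 − 0.6)/(1.35 − 0.6) = 0.4513/0.7500 = 0.6017
Terminal stock prices: S_uu = 182.3, S_ud = 81, S_dd = 36
Terminal payoffs (S − K): max(72.25, 0) = 72.25, max(-29, 0) = 0, max(-74, 0) = 0
Node u (S = 135): V_u = e^(−0.05)·[0.6017·72.2500 + 0.3983·0.0000] = 41.3523
Node d (S = 60): V_d = e^(−0.05)·[0.6017·0.0000 + 0.3983·0.0000] = 0.0000
Node 0 (S = 100): V_0 = e^(−0.05)·[0.6017·41.3523 + 0.3983·0.0000] = 23.6680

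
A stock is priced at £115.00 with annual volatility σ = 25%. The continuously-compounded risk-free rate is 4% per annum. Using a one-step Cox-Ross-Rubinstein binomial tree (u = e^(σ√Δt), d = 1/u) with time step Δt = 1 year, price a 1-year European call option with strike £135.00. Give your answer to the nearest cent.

£6.31

CRR parameters: u = e^(σ√Δt) = e^(0.25·√1) = 1.2840, d = 1/u = 0.7788
Per-period rate: rΔt = 0.04·1 = 0.04, so R = e^0.04 = 1.0408
Risk-neutral probability p = (e^0.04 − 0.7788)/(1.2840 − 0.7788) = 0.2620/0.5052 = 0.5186
Terminal stock prices: S_u = 147.7, S_d = 89.56
Terminal payoffs (S − K): max(12.66, 0) = 12.66, max(-45.44, 0) = 0
Node 0 (S = 115): V_0 = e^(−0.04)·[0.5186·12.6629 + 0.4814·0.0000] = 6.3095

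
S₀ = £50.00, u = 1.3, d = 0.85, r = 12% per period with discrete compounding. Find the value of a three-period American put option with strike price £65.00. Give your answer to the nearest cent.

Risk-neutral probability p = (1 + 0.12 − 0.85)/(1.3 − 0.85) = 0.2700/0.4500 = 0.6000
Terminal stock prices: S_uuu = 109.9, S_uud = 71.83, S_udd = 46.96, S_ddd = 30.71
Terminal payoffs (K − S): max(-44.85, 0) = 0, max(-6.825, 0) = 0, max(18.04, 0) = 18.04, max(34.29, 0) = 34.29
Node uu (S = 84.5): continuation = 1/1.12·[0.6000·0.0000 + 0.4000·0.0000] = 0.0000; exercise value = 0.0000 ≤ continuation, so V_uu = 0.0000
Node ud (S = 55.25): continuation = 1/1.12·[0.6000·0.0000 + 0.4000·18.0375] = 6.4420; exercise value = 9.7500 > continuation, so V_ud = 9.7500 (exercise)
Node dd (S = 36.12): continuation = 1/1.12·[0.6000·18.0375 + 0.4000·34.2938] = 21.9107; exercise value = 28.8750 > continuation, so V_dd = 28.8750 (exercise)
Node u (S = 65): continuation = 1/1.12·[0.6000·0.0000 + 0.4000·9.7500] = 3.4821; exercise value = 0.0000 ≤ continuation, so V_u = 3.4821
Node d (S = 42.5): continuation = 1/1.12·[0.6000·9.7500 + 0.4000·28.8750] = 15.5357; exercise value = 22.5000 > continuation, so V_d = 22.5000 (exercise)
Node 0 (S = 50): continuation = 1/1.12·[0.6000·3.4821 + 0.4000·22.5000] = 9.9011; exercise value = 15.0000 > continuation, so V_0 = 15.0000 (exercise)

£15.00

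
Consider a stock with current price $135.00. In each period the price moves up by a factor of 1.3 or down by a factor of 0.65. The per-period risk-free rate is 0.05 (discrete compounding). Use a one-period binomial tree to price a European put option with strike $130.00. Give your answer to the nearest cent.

Risk-neutral probability p = (1 + 0.05 − 0.65)/(1.3 − 0.65) = 0.4000/0.6500 = 0.6154
Terminal stock prices: S_u = 175.5, S_d = 87.75
Terminal payoffs (K − S): max(-45.5, 0) = 0, max(42.25, 0) = 42.25
Node 0 (S = 135): V_0 = 1/1.05·[0.6154·0.0000 + 0.3846·42.2500] = 15.4762

$15.48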